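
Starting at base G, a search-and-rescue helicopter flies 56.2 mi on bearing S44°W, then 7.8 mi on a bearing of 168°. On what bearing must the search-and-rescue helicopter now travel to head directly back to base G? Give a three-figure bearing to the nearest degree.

038°

Leg 1 (S44°W, 56.2 mi): east 56.2 sin 224° = -39.04, north 56.2 cos 224° = -40.43
Leg 2 (168°, 7.8 mi): east 7.8 sin 168° = 1.62, north 7.8 cos 168° = -7.63
Net displacement: -37.42 east, -48.06 north. Direction back to start is (37.42, 48.06): bearing = atan2(37.42, 48.06) mod 360° = 37.91° ≈ 038°.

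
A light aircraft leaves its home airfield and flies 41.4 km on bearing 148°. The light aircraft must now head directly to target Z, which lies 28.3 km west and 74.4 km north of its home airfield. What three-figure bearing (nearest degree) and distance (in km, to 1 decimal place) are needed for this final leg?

335°, 120.5 km

Leg 1 (148°, 41.4 km): east 41.4 sin 148° = 21.94, north 41.4 cos 148° = -35.11
Current position: (21.94, -35.11). Target: (-28.3, 74.4). Remaining: Δeast = -50.24, Δnorth = 109.51.
Bearing = atan2(-50.24, 109.51) mod 360° = 335.36°; distance = √((-50.24)² + (109.51)²) = 120.483 km.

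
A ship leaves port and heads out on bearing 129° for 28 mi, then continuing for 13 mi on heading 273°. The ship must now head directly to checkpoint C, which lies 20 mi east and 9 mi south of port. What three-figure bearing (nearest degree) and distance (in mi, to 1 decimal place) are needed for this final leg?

Leg 1 (129°, 28 mi): east 28 sin 129° = 21.76, north 28 cos 129° = -17.62
Leg 2 (273°, 13 mi): east 13 sin 273° = -12.98, north 13 cos 273° = 0.68
Current position: (8.78, -16.94). Target: (20, -9). Remaining: Δeast = 11.22, Δnorth = 7.94.
Bearing = atan2(11.22, 7.94) mod 360° = 54.72°; distance = √((11.22)² + (7.94)²) = 13.747 mi.

055°, 13.7 mi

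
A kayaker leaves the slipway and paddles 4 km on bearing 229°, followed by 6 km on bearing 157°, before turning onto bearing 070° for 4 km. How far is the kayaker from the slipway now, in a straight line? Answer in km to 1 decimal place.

7.4 km

Leg 1 (229°, 4 km): east 4 sin 229° = -3.02, north 4 cos 229° = -2.62
Leg 2 (157°, 6 km): east 6 sin 157° = 2.34, north 6 cos 157° = -5.52
Leg 3 (070°, 4 km): east 4 sin 70° = 3.76, north 4 cos 70° = 1.37
Net: 3.08 east, -6.78 north. Distance = √((3.08)² + (-6.78)²) = 7.448 km.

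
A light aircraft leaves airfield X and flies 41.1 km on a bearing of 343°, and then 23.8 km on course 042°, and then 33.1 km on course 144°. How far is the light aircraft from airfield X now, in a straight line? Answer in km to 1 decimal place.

Leg 1 (343°, 41.1 km): east 41.1 sin 343° = -12.02, north 41.1 cos 343° = 39.30
Leg 2 (042°, 23.8 km): east 23.8 sin 42° = 15.93, north 23.8 cos 42° = 17.69
Leg 3 (144°, 33.1 km): east 33.1 sin 144° = 19.46, north 33.1 cos 144° = -26.78
Net: 23.36 east, 30.21 north. Distance = √((23.36)² + (30.21)²) = 38.193 km.

38.2 km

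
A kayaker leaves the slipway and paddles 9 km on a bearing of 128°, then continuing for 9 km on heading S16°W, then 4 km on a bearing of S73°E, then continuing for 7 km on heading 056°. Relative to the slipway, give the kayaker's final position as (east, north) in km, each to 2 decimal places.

Leg 1 (128°, 9 km): east 9 sin 128° = 7.09, north 9 cos 128° = -5.54
Leg 2 (S16°W, 9 km): east 9 sin 196° = -2.48, north 9 cos 196° = -8.65
Leg 3 (S73°E, 4 km): east 4 sin 107° = 3.83, north 4 cos 107° = -1.17
Leg 4 (056°, 7 km): east 7 sin 56° = 5.80, north 7 cos 56° = 3.91
Summing: 14.24 km east, -11.45 km north → (14.24, -11.45).

(14.24, -11.45)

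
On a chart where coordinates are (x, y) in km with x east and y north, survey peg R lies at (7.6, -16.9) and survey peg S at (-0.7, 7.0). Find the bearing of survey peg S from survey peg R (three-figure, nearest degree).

Δeast = -0.7 − 7.6 = -8.30; Δnorth = 7.0 − -16.9 = 23.90.
Bearing = atan2(Δeast, Δnorth) mod 360° = 340.85° ≈ 341°.

341°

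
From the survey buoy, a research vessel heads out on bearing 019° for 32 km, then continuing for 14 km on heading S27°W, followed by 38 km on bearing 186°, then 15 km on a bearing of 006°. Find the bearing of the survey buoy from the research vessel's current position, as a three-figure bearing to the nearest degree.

Leg 1 (019°, 32 km): east 32 sin 19° = 10.42, north 32 cos 19° = 30.26
Leg 2 (S27°W, 14 km): east 14 sin 207° = -6.36, north 14 cos 207° = -12.47
Leg 3 (186°, 38 km): east 38 sin 186° = -3.97, north 38 cos 186° = -37.79
Leg 4 (006°, 15 km): east 15 sin 6° = 1.57, north 15 cos 6° = 14.92
Net displacement: 1.66 east, -5.09 north. Direction back to start is (-1.66, 5.09): bearing = atan2(-1.66, 5.09) mod 360° = 341.96° ≈ 342°.

342°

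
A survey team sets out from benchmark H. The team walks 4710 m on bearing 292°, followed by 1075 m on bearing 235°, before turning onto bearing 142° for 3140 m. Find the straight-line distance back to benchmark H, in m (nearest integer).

3570 m

Leg 1 (292°, 4710 m): east 4710 sin 292° = -4367.04, north 4710 cos 292° = 1764.40
Leg 2 (235°, 1075 m): east 1075 sin 235° = -880.59, north 1075 cos 235° = -616.59
Leg 3 (142°, 3140 m): east 3140 sin 142° = 1933.18, north 3140 cos 142° = -2474.35
Net: -3314.45 east, -1326.55 north. Distance = √((-3314.45)² + (-1326.55)²) = 3570.056 m.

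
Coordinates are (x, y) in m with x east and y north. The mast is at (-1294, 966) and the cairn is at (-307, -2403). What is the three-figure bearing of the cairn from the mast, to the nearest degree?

Δeast = -307 − -1294 = 987.00; Δnorth = -2403 − 966 = -3369.00.
Bearing = atan2(Δeast, Δnorth) mod 360° = 163.67° ≈ 164°.

164°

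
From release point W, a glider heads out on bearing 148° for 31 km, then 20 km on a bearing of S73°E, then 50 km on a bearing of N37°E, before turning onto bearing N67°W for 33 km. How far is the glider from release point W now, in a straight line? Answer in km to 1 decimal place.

Leg 1 (148°, 31 km): east 31 sin 148° = 16.43, north 31 cos 148° = -26.29
Leg 2 (S73°E, 20 km): east 20 sin 107° = 19.13, north 20 cos 107° = -5.85
Leg 3 (N37°E, 50 km): east 50 sin 37° = 30.09, north 50 cos 37° = 39.93
Leg 4 (N67°W, 33 km): east 33 sin 293° = -30.38, north 33 cos 293° = 12.89
Net: 35.27 east, 20.69 north. Distance = √((35.27)² + (20.69)²) = 40.888 km.

40.9 km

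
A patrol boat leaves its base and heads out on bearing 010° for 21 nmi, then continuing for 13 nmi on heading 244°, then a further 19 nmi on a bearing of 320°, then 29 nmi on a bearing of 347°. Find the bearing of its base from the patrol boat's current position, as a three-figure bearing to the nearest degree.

155°

Leg 1 (010°, 21 nmi): east 21 sin 10° = 3.65, north 21 cos 10° = 20.68
Leg 2 (244°, 13 nmi): east 13 sin 244° = -11.68, north 13 cos 244° = -5.70
Leg 3 (320°, 19 nmi): east 19 sin 320° = -12.21, north 19 cos 320° = 14.55
Leg 4 (347°, 29 nmi): east 29 sin 347° = -6.52, north 29 cos 347° = 28.26
Net displacement: -26.77 east, 57.79 north. Direction back to start is (26.77, -57.79): bearing = atan2(26.77, -57.79) mod 360° = 155.14° ≈ 155°.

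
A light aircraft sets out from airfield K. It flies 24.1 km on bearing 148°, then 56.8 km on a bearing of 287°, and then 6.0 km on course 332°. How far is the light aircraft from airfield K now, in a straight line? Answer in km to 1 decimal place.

44.4 km

Leg 1 (148°, 24.1 km): east 24.1 sin 148° = 12.77, north 24.1 cos 148° = -20.44
Leg 2 (287°, 56.8 km): east 56.8 sin 287° = -54.32, north 56.8 cos 287° = 16.61
Leg 3 (332°, 6.0 km): east 6.0 sin 332° = -2.82, north 6.0 cos 332° = 5.30
Net: -44.36 east, 1.47 north. Distance = √((-44.36)² + (1.47)²) = 44.388 km.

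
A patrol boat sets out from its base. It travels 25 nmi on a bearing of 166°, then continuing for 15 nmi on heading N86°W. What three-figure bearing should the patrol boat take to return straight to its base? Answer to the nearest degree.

Leg 1 (166°, 25 nmi): east 25 sin 166° = 6.05, north 25 cos 166° = -24.26
Leg 2 (N86°W, 15 nmi): east 15 sin 274° = -14.96, north 15 cos 274° = 1.05
Net displacement: -8.92 east, -23.21 north. Direction back to start is (8.92, 23.21): bearing = atan2(8.92, 23.21) mod 360° = 21.01° ≈ 021°.

021°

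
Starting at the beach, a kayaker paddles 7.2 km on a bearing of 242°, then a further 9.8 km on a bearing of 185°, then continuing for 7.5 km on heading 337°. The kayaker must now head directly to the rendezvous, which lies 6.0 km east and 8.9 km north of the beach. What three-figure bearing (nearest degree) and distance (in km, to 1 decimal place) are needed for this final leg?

Leg 1 (242°, 7.2 km): east 7.2 sin 242° = -6.36, north 7.2 cos 242° = -3.38
Leg 2 (185°, 9.8 km): east 9.8 sin 185° = -0.85, north 9.8 cos 185° = -9.76
Leg 3 (337°, 7.5 km): east 7.5 sin 337° = -2.93, north 7.5 cos 337° = 6.90
Current position: (-10.14, -6.24). Target: (6.0, 8.9). Remaining: Δeast = 16.14, Δnorth = 15.14.
Bearing = atan2(16.14, 15.14) mod 360° = 46.84°; distance = √((16.14)² + (15.14)²) = 22.130 km.

047°, 22.1 km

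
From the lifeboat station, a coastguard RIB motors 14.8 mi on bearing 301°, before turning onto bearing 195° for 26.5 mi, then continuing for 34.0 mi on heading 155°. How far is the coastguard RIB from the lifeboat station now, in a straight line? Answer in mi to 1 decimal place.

49.1 mi

Leg 1 (301°, 14.8 mi): east 14.8 sin 301° = -12.69, north 14.8 cos 301° = 7.62
Leg 2 (195°, 26.5 mi): east 26.5 sin 195° = -6.86, north 26.5 cos 195° = -25.60
Leg 3 (155°, 34.0 mi): east 34.0 sin 155° = 14.37, north 34.0 cos 155° = -30.81
Net: -5.18 east, -48.79 north. Distance = √((-5.18)² + (-48.79)²) = 49.063 mi.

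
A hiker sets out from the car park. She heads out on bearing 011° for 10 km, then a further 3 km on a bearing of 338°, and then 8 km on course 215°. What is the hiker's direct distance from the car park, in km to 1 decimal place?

7.1 km

Leg 1 (011°, 10 km): east 10 sin 11° = 1.91, north 10 cos 11° = 9.82
Leg 2 (338°, 3 km): east 3 sin 338° = -1.12, north 3 cos 338° = 2.78
Leg 3 (215°, 8 km): east 8 sin 215° = -4.59, north 8 cos 215° = -6.55
Net: -3.80 east, 6.04 north. Distance = √((-3.80)² + (6.04)²) = 7.142 km.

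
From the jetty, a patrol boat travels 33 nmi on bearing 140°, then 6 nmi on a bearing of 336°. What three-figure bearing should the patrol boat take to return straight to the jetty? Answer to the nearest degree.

317°

Leg 1 (140°, 33 nmi): east 33 sin 140° = 21.21, north 33 cos 140° = -25.28
Leg 2 (336°, 6 nmi): east 6 sin 336° = -2.44, north 6 cos 336° = 5.48
Net displacement: 18.77 east, -19.80 north. Direction back to start is (-18.77, 19.80): bearing = atan2(-18.77, 19.80) mod 360° = 316.52° ≈ 317°.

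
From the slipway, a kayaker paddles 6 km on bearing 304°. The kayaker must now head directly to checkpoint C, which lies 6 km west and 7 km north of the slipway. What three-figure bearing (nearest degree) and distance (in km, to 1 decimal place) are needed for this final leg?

Leg 1 (304°, 6 km): east 6 sin 304° = -4.97, north 6 cos 304° = 3.36
Current position: (-4.97, 3.36). Target: (-6, 7). Remaining: Δeast = -1.03, Δnorth = 3.64.
Bearing = atan2(-1.03, 3.64) mod 360° = 344.28°; distance = √((-1.03)² + (3.64)²) = 3.786 km.

344°, 3.8 km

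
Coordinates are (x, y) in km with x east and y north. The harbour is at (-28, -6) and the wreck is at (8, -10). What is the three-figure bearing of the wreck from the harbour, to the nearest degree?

096°

Δeast = 8 − -28 = 36.00; Δnorth = -10 − -6 = -4.00.
Bearing = atan2(Δeast, Δnorth) mod 360° = 96.34° ≈ 096°.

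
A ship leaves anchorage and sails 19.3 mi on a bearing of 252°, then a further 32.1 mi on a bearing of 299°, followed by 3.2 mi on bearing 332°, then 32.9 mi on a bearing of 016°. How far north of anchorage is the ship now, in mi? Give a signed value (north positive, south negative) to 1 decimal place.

Leg 1 (252°, 19.3 mi): east 19.3 sin 252° = -18.36, north 19.3 cos 252° = -5.96
Leg 2 (299°, 32.1 mi): east 32.1 sin 299° = -28.08, north 32.1 cos 299° = 15.56
Leg 3 (332°, 3.2 mi): east 3.2 sin 332° = -1.50, north 3.2 cos 332° = 2.83
Leg 4 (016°, 32.9 mi): east 32.9 sin 16° = 9.07, north 32.9 cos 16° = 31.63
Net north component: 44.05 mi.

44.0 mi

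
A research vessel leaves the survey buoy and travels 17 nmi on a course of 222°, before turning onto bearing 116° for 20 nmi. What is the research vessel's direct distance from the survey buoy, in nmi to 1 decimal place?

22.4 nmi

Leg 1 (222°, 17 nmi): east 17 sin 222° = -11.38, north 17 cos 222° = -12.63
Leg 2 (116°, 20 nmi): east 20 sin 116° = 17.98, north 20 cos 116° = -8.77
Net: 6.60 east, -21.40 north. Distance = √((6.60)² + (-21.40)²) = 22.396 nmi.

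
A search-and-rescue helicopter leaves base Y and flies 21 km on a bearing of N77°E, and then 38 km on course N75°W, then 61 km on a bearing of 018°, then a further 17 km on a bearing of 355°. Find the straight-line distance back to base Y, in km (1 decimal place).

89.5 km

Leg 1 (N77°E, 21 km): east 21 sin 77° = 20.46, north 21 cos 77° = 4.72
Leg 2 (N75°W, 38 km): east 38 sin 285° = -36.71, north 38 cos 285° = 9.84
Leg 3 (018°, 61 km): east 61 sin 18° = 18.85, north 61 cos 18° = 58.01
Leg 4 (355°, 17 km): east 17 sin 355° = -1.48, north 17 cos 355° = 16.94
Net: 1.12 east, 89.51 north. Distance = √((1.12)² + (89.51)²) = 89.516 km.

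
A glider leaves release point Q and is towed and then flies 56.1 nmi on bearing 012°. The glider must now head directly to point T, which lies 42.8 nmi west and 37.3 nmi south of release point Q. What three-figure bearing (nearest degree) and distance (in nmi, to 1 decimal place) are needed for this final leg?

Leg 1 (012°, 56.1 nmi): east 56.1 sin 12° = 11.66, north 56.1 cos 12° = 54.87
Current position: (11.66, 54.87). Target: (-42.8, -37.3). Remaining: Δeast = -54.46, Δnorth = -92.17.
Bearing = atan2(-54.46, -92.17) mod 360° = 210.58°; distance = √((-54.46)² + (-92.17)²) = 107.062 nmi.

211°, 107.1 nmi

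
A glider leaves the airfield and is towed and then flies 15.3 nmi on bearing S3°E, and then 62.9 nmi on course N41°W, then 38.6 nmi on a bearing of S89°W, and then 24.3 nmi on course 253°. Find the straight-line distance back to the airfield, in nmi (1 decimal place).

105.2 nmi

Leg 1 (S3°E, 15.3 nmi): east 15.3 sin 177° = 0.80, north 15.3 cos 177° = -15.28
Leg 2 (N41°W, 62.9 nmi): east 62.9 sin 319° = -41.27, north 62.9 cos 319° = 47.47
Leg 3 (S89°W, 38.6 nmi): east 38.6 sin 269° = -38.59, north 38.6 cos 269° = -0.67
Leg 4 (253°, 24.3 nmi): east 24.3 sin 253° = -23.24, north 24.3 cos 253° = -7.10
Net: -102.30 east, 24.41 north. Distance = √((-102.30)² + (24.41)²) = 105.171 nmi.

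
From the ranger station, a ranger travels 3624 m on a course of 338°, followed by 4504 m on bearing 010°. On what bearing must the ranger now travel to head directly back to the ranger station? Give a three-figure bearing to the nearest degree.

176°

Leg 1 (338°, 3624 m): east 3624 sin 338° = -1357.57, north 3624 cos 338° = 3360.11
Leg 2 (010°, 4504 m): east 4504 sin 10° = 782.11, north 4504 cos 10° = 4435.57
Net displacement: -575.46 east, 7795.69 north. Direction back to start is (575.46, -7795.69): bearing = atan2(575.46, -7795.69) mod 360° = 175.78° ≈ 176°.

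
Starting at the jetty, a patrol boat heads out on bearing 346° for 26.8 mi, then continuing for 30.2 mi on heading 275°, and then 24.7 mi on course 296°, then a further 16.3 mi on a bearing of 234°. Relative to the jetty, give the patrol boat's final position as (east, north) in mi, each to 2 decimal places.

(-71.96, 29.88)

Leg 1 (346°, 26.8 mi): east 26.8 sin 346° = -6.48, north 26.8 cos 346° = 26.00
Leg 2 (275°, 30.2 mi): east 30.2 sin 275° = -30.09, north 30.2 cos 275° = 2.63
Leg 3 (296°, 24.7 mi): east 24.7 sin 296° = -22.20, north 24.7 cos 296° = 10.83
Leg 4 (234°, 16.3 mi): east 16.3 sin 234° = -13.19, north 16.3 cos 234° = -9.58
Summing: -71.96 mi east, 29.88 mi north → (-71.96, 29.88).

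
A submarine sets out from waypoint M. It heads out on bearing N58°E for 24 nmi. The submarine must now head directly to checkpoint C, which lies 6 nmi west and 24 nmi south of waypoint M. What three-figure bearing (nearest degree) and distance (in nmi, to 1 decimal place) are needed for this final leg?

Leg 1 (N58°E, 24 nmi): east 24 sin 58° = 20.35, north 24 cos 58° = 12.72
Current position: (20.35, 12.72). Target: (-6, -24). Remaining: Δeast = -26.35, Δnorth = -36.72.
Bearing = atan2(-26.35, -36.72) mod 360° = 215.67°; distance = √((-26.35)² + (-36.72)²) = 45.196 nmi.

216°, 45.2 nmi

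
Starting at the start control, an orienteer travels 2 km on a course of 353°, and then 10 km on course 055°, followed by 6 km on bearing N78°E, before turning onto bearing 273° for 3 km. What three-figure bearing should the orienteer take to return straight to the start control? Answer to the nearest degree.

Leg 1 (353°, 2 km): east 2 sin 353° = -0.24, north 2 cos 353° = 1.99
Leg 2 (055°, 10 km): east 10 sin 55° = 8.19, north 10 cos 55° = 5.74
Leg 3 (N78°E, 6 km): east 6 sin 78° = 5.87, north 6 cos 78° = 1.25
Leg 4 (273°, 3 km): east 3 sin 273° = -3.00, north 3 cos 273° = 0.16
Net displacement: 10.82 east, 9.13 north. Direction back to start is (-10.82, -9.13): bearing = atan2(-10.82, -9.13) mod 360° = 229.86° ≈ 230°.

230°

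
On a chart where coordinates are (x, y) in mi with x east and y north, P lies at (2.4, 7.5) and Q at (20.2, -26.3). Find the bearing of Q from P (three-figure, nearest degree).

Δeast = 20.2 − 2.4 = 17.80; Δnorth = -26.3 − 7.5 = -33.80.
Bearing = atan2(Δeast, Δnorth) mod 360° = 152.23° ≈ 152°.

152°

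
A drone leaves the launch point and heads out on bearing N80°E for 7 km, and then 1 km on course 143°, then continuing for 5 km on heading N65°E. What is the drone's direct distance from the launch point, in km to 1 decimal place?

Leg 1 (N80°E, 7 km): east 7 sin 80° = 6.89, north 7 cos 80° = 1.22
Leg 2 (143°, 1 km): east 1 sin 143° = 0.60, north 1 cos 143° = -0.80
Leg 3 (N65°E, 5 km): east 5 sin 65° = 4.53, north 5 cos 65° = 2.11
Net: 12.03 east, 2.53 north. Distance = √((12.03)² + (2.53)²) = 12.290 km.

12.3 km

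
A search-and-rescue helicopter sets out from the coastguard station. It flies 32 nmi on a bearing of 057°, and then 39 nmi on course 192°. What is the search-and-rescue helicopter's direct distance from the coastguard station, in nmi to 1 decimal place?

27.9 nmi

Leg 1 (057°, 32 nmi): east 32 sin 57° = 26.84, north 32 cos 57° = 17.43
Leg 2 (192°, 39 nmi): east 39 sin 192° = -8.11, north 39 cos 192° = -38.15
Net: 18.73 east, -20.72 north. Distance = √((18.73)² + (-20.72)²) = 27.930 nmi.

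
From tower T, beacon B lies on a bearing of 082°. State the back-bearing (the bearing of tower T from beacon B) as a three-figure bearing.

Back-bearing = 082° + 180° = 262°.

262°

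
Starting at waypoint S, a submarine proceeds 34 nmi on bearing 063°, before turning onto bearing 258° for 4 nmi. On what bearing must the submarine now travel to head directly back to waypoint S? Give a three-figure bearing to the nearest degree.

Leg 1 (063°, 34 nmi): east 34 sin 63° = 30.29, north 34 cos 63° = 15.44
Leg 2 (258°, 4 nmi): east 4 sin 258° = -3.91, north 4 cos 258° = -0.83
Net displacement: 26.38 east, 14.60 north. Direction back to start is (-26.38, -14.60): bearing = atan2(-26.38, -14.60) mod 360° = 241.03° ≈ 241°.

241°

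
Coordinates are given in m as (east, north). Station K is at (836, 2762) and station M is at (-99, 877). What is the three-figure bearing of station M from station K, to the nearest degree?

Δeast = -99 − 836 = -935.00; Δnorth = 877 − 2762 = -1885.00.
Bearing = atan2(Δeast, Δnorth) mod 360° = 206.38° ≈ 206°.

206°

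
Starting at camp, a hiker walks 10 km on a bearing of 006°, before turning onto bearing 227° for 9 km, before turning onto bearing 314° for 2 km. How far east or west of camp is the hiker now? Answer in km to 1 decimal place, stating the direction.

Leg 1 (006°, 10 km): east 10 sin 6° = 1.05, north 10 cos 6° = 9.95
Leg 2 (227°, 9 km): east 9 sin 227° = -6.58, north 9 cos 227° = -6.14
Leg 3 (314°, 2 km): east 2 sin 314° = -1.44, north 2 cos 314° = 1.39
Net east component: -6.98 km.

7.0 km west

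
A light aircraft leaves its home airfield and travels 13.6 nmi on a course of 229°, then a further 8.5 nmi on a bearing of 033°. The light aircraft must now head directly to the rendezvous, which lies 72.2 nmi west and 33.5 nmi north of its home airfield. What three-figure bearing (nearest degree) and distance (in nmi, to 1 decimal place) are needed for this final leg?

298°, 75.3 nmi

Leg 1 (229°, 13.6 nmi): east 13.6 sin 229° = -10.26, north 13.6 cos 229° = -8.92
Leg 2 (033°, 8.5 nmi): east 8.5 sin 33° = 4.63, north 8.5 cos 33° = 7.13
Current position: (-5.63, -1.79). Target: (-72.2, 33.5). Remaining: Δeast = -66.57, Δnorth = 35.29.
Bearing = atan2(-66.57, 35.29) mod 360° = 297.93°; distance = √((-66.57)² + (35.29)²) = 75.343 nmi.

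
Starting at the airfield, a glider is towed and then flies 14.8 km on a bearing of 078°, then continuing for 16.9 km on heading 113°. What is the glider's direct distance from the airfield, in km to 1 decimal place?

Leg 1 (078°, 14.8 km): east 14.8 sin 78° = 14.48, north 14.8 cos 78° = 3.08
Leg 2 (113°, 16.9 km): east 16.9 sin 113° = 15.56, north 16.9 cos 113° = -6.60
Net: 30.03 east, -3.53 north. Distance = √((30.03)² + (-3.53)²) = 30.239 km.

30.2 km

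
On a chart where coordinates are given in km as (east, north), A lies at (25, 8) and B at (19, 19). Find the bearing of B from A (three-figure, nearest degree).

331°

Δeast = 19 − 25 = -6.00; Δnorth = 19 − 8 = 11.00.
Bearing = atan2(Δeast, Δnorth) mod 360° = 331.39° ≈ 331°.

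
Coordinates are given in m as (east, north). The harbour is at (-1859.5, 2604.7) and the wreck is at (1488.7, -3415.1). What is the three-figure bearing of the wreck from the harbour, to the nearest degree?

151°

Δeast = 1488.7 − -1859.5 = 3348.20; Δnorth = -3415.1 − 2604.7 = -6019.80.
Bearing = atan2(Δeast, Δnorth) mod 360° = 150.92° ≈ 151°.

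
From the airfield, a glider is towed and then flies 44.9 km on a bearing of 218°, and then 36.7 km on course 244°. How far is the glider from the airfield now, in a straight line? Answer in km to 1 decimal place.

Leg 1 (218°, 44.9 km): east 44.9 sin 218° = -27.64, north 44.9 cos 218° = -35.38
Leg 2 (244°, 36.7 km): east 36.7 sin 244° = -32.99, north 36.7 cos 244° = -16.09
Net: -60.63 east, -51.47 north. Distance = √((-60.63)² + (-51.47)²) = 79.530 km.

79.5 km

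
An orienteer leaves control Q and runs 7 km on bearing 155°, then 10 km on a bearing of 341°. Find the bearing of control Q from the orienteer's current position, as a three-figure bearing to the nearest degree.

Leg 1 (155°, 7 km): east 7 sin 155° = 2.96, north 7 cos 155° = -6.34
Leg 2 (341°, 10 km): east 10 sin 341° = -3.26, north 10 cos 341° = 9.46
Net displacement: -0.30 east, 3.11 north. Direction back to start is (0.30, -3.11): bearing = atan2(0.30, -3.11) mod 360° = 174.54° ≈ 175°.

175°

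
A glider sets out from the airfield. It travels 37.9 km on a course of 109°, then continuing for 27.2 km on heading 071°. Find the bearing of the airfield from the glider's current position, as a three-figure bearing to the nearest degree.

273°

Leg 1 (109°, 37.9 km): east 37.9 sin 109° = 35.84, north 37.9 cos 109° = -12.34
Leg 2 (071°, 27.2 km): east 27.2 sin 71° = 25.72, north 27.2 cos 71° = 8.86
Net displacement: 61.55 east, -3.48 north. Direction back to start is (-61.55, 3.48): bearing = atan2(-61.55, 3.48) mod 360° = 273.24° ≈ 273°.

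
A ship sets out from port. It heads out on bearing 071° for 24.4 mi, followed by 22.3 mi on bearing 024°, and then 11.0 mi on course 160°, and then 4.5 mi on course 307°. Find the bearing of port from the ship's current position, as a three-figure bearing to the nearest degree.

Leg 1 (071°, 24.4 mi): east 24.4 sin 71° = 23.07, north 24.4 cos 71° = 7.94
Leg 2 (024°, 22.3 mi): east 22.3 sin 24° = 9.07, north 22.3 cos 24° = 20.37
Leg 3 (160°, 11.0 mi): east 11.0 sin 160° = 3.76, north 11.0 cos 160° = -10.34
Leg 4 (307°, 4.5 mi): east 4.5 sin 307° = -3.59, north 4.5 cos 307° = 2.71
Net displacement: 32.31 east, 20.69 north. Direction back to start is (-32.31, -20.69): bearing = atan2(-32.31, -20.69) mod 360° = 237.37° ≈ 237°.

237°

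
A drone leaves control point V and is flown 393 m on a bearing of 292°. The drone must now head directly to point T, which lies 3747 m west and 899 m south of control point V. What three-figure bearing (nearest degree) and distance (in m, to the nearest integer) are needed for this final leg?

253°, 3541 m

Leg 1 (292°, 393 m): east 393 sin 292° = -364.38, north 393 cos 292° = 147.22
Current position: (-364.38, 147.22). Target: (-3747, -899). Remaining: Δeast = -3382.62, Δnorth = -1046.22.
Bearing = atan2(-3382.62, -1046.22) mod 360° = 252.81°; distance = √((-3382.62)² + (-1046.22)²) = 3540.716 m.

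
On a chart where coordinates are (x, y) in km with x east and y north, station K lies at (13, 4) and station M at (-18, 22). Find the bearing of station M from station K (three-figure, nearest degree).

300°

Δeast = -18 − 13 = -31.00; Δnorth = 22 − 4 = 18.00.
Bearing = atan2(Δeast, Δnorth) mod 360° = 300.14° ≈ 300°.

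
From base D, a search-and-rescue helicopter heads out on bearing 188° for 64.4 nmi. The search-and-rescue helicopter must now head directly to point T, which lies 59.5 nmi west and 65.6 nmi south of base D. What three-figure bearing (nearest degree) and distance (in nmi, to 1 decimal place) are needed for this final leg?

Leg 1 (188°, 64.4 nmi): east 64.4 sin 188° = -8.96, north 64.4 cos 188° = -63.77
Current position: (-8.96, -63.77). Target: (-59.5, -65.6). Remaining: Δeast = -50.54, Δnorth = -1.83.
Bearing = atan2(-50.54, -1.83) mod 360° = 267.93°; distance = √((-50.54)² + (-1.83)²) = 50.570 nmi.

268°, 50.6 nmi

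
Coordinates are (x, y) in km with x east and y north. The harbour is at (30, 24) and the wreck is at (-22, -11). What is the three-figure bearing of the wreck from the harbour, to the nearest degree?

Δeast = -22 − 30 = -52.00; Δnorth = -11 − 24 = -35.00.
Bearing = atan2(Δeast, Δnorth) mod 360° = 236.06° ≈ 236°.

236°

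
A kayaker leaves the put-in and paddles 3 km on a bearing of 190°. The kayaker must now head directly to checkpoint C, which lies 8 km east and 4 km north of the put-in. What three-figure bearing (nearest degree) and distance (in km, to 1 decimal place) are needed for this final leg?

Leg 1 (190°, 3 km): east 3 sin 190° = -0.52, north 3 cos 190° = -2.95
Current position: (-0.52, -2.95). Target: (8, 4). Remaining: Δeast = 8.52, Δnorth = 6.95.
Bearing = atan2(8.52, 6.95) mod 360° = 50.78°; distance = √((8.52)² + (6.95)²) = 10.999 km.

051°, 11.0 km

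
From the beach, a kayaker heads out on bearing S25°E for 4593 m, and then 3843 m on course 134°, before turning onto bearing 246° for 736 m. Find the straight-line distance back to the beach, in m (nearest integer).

8193 m

Leg 1 (S25°E, 4593 m): east 4593 sin 155° = 1941.09, north 4593 cos 155° = -4162.67
Leg 2 (134°, 3843 m): east 3843 sin 134° = 2764.42, north 3843 cos 134° = -2669.57
Leg 3 (246°, 736 m): east 736 sin 246° = -672.37, north 736 cos 246° = -299.36
Net: 4033.14 east, -7131.60 north. Distance = √((4033.14)² + (-7131.60)²) = 8193.043 m.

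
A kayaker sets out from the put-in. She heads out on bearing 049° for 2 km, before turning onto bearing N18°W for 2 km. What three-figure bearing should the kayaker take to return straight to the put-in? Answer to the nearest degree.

195°

Leg 1 (049°, 2 km): east 2 sin 49° = 1.51, north 2 cos 49° = 1.31
Leg 2 (N18°W, 2 km): east 2 sin 342° = -0.62, north 2 cos 342° = 1.90
Net displacement: 0.89 east, 3.21 north. Direction back to start is (-0.89, -3.21): bearing = atan2(-0.89, -3.21) mod 360° = 195.50° ≈ 195°.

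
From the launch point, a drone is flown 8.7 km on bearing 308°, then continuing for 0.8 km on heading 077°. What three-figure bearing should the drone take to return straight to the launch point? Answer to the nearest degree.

Leg 1 (308°, 8.7 km): east 8.7 sin 308° = -6.86, north 8.7 cos 308° = 5.36
Leg 2 (077°, 0.8 km): east 0.8 sin 77° = 0.78, north 0.8 cos 77° = 0.18
Net displacement: -6.08 east, 5.54 north. Direction back to start is (6.08, -5.54): bearing = atan2(6.08, -5.54) mod 360° = 132.34° ≈ 132°.

132°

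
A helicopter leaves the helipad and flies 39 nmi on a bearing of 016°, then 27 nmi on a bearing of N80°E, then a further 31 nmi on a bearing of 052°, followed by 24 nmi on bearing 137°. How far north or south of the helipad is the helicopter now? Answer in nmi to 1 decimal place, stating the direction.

43.7 nmi north

Leg 1 (016°, 39 nmi): east 39 sin 16° = 10.75, north 39 cos 16° = 37.49
Leg 2 (N80°E, 27 nmi): east 27 sin 80° = 26.59, north 27 cos 80° = 4.69
Leg 3 (052°, 31 nmi): east 31 sin 52° = 24.43, north 31 cos 52° = 19.09
Leg 4 (137°, 24 nmi): east 24 sin 137° = 16.37, north 24 cos 137° = -17.55
Net north component: 43.71 nmi.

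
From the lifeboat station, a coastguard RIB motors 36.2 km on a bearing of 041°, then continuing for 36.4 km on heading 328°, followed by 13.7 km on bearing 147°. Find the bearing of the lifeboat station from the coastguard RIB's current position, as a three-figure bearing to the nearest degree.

194°

Leg 1 (041°, 36.2 km): east 36.2 sin 41° = 23.75, north 36.2 cos 41° = 27.32
Leg 2 (328°, 36.4 km): east 36.4 sin 328° = -19.29, north 36.4 cos 328° = 30.87
Leg 3 (147°, 13.7 km): east 13.7 sin 147° = 7.46, north 13.7 cos 147° = -11.49
Net displacement: 11.92 east, 46.70 north. Direction back to start is (-11.92, -46.70): bearing = atan2(-11.92, -46.70) mod 360° = 194.32° ≈ 194°.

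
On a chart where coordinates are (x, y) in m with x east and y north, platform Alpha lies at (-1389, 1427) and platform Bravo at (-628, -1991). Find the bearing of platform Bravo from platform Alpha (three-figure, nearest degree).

167°

Δeast = -628 − -1389 = 761.00; Δnorth = -1991 − 1427 = -3418.00.
Bearing = atan2(Δeast, Δnorth) mod 360° = 167.45° ≈ 167°.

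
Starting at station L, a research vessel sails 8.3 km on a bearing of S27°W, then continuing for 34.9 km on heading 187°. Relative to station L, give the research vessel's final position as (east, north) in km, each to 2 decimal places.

(-8.02, -42.04)

Leg 1 (S27°W, 8.3 km): east 8.3 sin 207° = -3.77, north 8.3 cos 207° = -7.40
Leg 2 (187°, 34.9 km): east 34.9 sin 187° = -4.25, north 34.9 cos 187° = -34.64
Summing: -8.02 km east, -42.04 km north → (-8.02, -42.04).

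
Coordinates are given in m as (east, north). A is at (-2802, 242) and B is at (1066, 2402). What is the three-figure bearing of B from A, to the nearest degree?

Δeast = 1066 − -2802 = 3868.00; Δnorth = 2402 − 242 = 2160.00.
Bearing = atan2(Δeast, Δnorth) mod 360° = 60.82° ≈ 061°.

061°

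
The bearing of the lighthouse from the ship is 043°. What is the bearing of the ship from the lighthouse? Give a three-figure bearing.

223°

Back-bearing = 043° + 180° = 223°.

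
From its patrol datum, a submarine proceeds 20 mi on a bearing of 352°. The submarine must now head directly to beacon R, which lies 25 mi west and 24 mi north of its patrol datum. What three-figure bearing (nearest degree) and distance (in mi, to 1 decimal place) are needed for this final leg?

Leg 1 (352°, 20 mi): east 20 sin 352° = -2.78, north 20 cos 352° = 19.81
Current position: (-2.78, 19.81). Target: (-25, 24). Remaining: Δeast = -22.22, Δnorth = 4.19.
Bearing = atan2(-22.22, 4.19) mod 360° = 280.69°; distance = √((-22.22)² + (4.19)²) = 22.609 mi.

281°, 22.6 mi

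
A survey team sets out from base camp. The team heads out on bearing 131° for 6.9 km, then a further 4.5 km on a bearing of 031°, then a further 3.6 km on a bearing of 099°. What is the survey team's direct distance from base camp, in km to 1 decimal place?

11.1 km

Leg 1 (131°, 6.9 km): east 6.9 sin 131° = 5.21, north 6.9 cos 131° = -4.53
Leg 2 (031°, 4.5 km): east 4.5 sin 31° = 2.32, north 4.5 cos 31° = 3.86
Leg 3 (099°, 3.6 km): east 3.6 sin 99° = 3.56, north 3.6 cos 99° = -0.56
Net: 11.08 east, -1.23 north. Distance = √((11.08)² + (-1.23)²) = 11.149 km.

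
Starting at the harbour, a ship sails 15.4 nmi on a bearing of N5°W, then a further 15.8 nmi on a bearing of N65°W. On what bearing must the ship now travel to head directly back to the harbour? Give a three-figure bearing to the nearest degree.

Leg 1 (N5°W, 15.4 nmi): east 15.4 sin 355° = -1.34, north 15.4 cos 355° = 15.34
Leg 2 (N65°W, 15.8 nmi): east 15.8 sin 295° = -14.32, north 15.8 cos 295° = 6.68
Net displacement: -15.66 east, 22.02 north. Direction back to start is (15.66, -22.02): bearing = atan2(15.66, -22.02) mod 360° = 144.58° ≈ 145°.

145°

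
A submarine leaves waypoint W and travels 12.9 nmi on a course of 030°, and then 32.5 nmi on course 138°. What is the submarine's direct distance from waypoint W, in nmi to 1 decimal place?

Leg 1 (030°, 12.9 nmi): east 12.9 sin 30° = 6.45, north 12.9 cos 30° = 11.17
Leg 2 (138°, 32.5 nmi): east 32.5 sin 138° = 21.75, north 32.5 cos 138° = -24.15
Net: 28.20 east, -12.98 north. Distance = √((28.20)² + (-12.98)²) = 31.041 nmi.

31.0 nmi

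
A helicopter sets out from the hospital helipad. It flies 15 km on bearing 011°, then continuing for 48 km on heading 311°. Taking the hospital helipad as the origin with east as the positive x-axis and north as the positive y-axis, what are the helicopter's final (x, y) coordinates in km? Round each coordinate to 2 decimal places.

Leg 1 (011°, 15 km): east 15 sin 11° = 2.86, north 15 cos 11° = 14.72
Leg 2 (311°, 48 km): east 48 sin 311° = -36.23, north 48 cos 311° = 31.49
Summing: -33.36 km east, 46.22 km north → (-33.36, 46.22).

(-33.36, 46.22)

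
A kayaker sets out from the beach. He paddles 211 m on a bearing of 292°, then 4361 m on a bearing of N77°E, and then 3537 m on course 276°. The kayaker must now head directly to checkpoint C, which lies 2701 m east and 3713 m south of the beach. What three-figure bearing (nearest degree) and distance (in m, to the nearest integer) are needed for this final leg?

157°, 5580 m

Leg 1 (292°, 211 m): east 211 sin 292° = -195.64, north 211 cos 292° = 79.04
Leg 2 (N77°E, 4361 m): east 4361 sin 77° = 4249.23, north 4361 cos 77° = 981.01
Leg 3 (276°, 3537 m): east 3537 sin 276° = -3517.62, north 3537 cos 276° = 369.72
Current position: (535.97, 1429.77). Target: (2701, -3713). Remaining: Δeast = 2165.03, Δnorth = -5142.77.
Bearing = atan2(2165.03, -5142.77) mod 360° = 157.17°; distance = √((2165.03)² + (-5142.77)²) = 5579.915 m.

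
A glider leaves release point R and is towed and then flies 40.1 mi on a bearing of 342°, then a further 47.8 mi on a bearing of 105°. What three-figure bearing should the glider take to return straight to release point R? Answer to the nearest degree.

Leg 1 (342°, 40.1 mi): east 40.1 sin 342° = -12.39, north 40.1 cos 342° = 38.14
Leg 2 (105°, 47.8 mi): east 47.8 sin 105° = 46.17, north 47.8 cos 105° = -12.37
Net displacement: 33.78 east, 25.77 north. Direction back to start is (-33.78, -25.77): bearing = atan2(-33.78, -25.77) mod 360° = 232.67° ≈ 233°.

233°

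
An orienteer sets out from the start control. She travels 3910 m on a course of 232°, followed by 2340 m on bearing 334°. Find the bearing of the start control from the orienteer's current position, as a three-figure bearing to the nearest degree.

Leg 1 (232°, 3910 m): east 3910 sin 232° = -3081.12, north 3910 cos 232° = -2407.24
Leg 2 (334°, 2340 m): east 2340 sin 334° = -1025.79, north 2340 cos 334° = 2103.18
Net displacement: -4106.91 east, -304.06 north. Direction back to start is (4106.91, 304.06): bearing = atan2(4106.91, 304.06) mod 360° = 85.77° ≈ 086°.

086°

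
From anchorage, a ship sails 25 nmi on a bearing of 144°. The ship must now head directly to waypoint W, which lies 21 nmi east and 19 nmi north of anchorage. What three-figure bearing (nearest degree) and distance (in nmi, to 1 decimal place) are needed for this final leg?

009°, 39.7 nmi

Leg 1 (144°, 25 nmi): east 25 sin 144° = 14.69, north 25 cos 144° = -20.23
Current position: (14.69, -20.23). Target: (21, 19). Remaining: Δeast = 6.31, Δnorth = 39.23.
Bearing = atan2(6.31, 39.23) mod 360° = 9.13°; distance = √((6.31)² + (39.23)²) = 39.729 nmi.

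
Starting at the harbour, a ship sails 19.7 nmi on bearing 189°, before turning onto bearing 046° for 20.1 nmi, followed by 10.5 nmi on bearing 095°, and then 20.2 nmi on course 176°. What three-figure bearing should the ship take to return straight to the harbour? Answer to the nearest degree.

319°

Leg 1 (189°, 19.7 nmi): east 19.7 sin 189° = -3.08, north 19.7 cos 189° = -19.46
Leg 2 (046°, 20.1 nmi): east 20.1 sin 46° = 14.46, north 20.1 cos 46° = 13.96
Leg 3 (095°, 10.5 nmi): east 10.5 sin 95° = 10.46, north 10.5 cos 95° = -0.92
Leg 4 (176°, 20.2 nmi): east 20.2 sin 176° = 1.41, north 20.2 cos 176° = -20.15
Net displacement: 23.25 east, -26.56 north. Direction back to start is (-23.25, 26.56): bearing = atan2(-23.25, 26.56) mod 360° = 318.81° ≈ 319°.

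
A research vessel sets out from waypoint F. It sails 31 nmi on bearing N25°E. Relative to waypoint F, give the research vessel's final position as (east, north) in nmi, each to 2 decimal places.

(13.10, 28.10)

Leg 1 (N25°E, 31 nmi): east 31 sin 25° = 13.10, north 31 cos 25° = 28.10
Summing: 13.10 nmi east, 28.10 nmi north → (13.10, 28.10).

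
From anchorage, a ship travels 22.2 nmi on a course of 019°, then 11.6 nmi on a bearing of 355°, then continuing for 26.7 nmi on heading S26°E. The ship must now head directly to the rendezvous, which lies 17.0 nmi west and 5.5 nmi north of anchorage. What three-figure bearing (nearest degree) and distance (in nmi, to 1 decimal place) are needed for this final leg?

265°, 35.1 nmi

Leg 1 (019°, 22.2 nmi): east 22.2 sin 19° = 7.23, north 22.2 cos 19° = 20.99
Leg 2 (355°, 11.6 nmi): east 11.6 sin 355° = -1.01, north 11.6 cos 355° = 11.56
Leg 3 (S26°E, 26.7 nmi): east 26.7 sin 154° = 11.70, north 26.7 cos 154° = -24.00
Current position: (17.92, 8.55). Target: (-17.0, 5.5). Remaining: Δeast = -34.92, Δnorth = -3.05.
Bearing = atan2(-34.92, -3.05) mod 360° = 265.01°; distance = √((-34.92)² + (-3.05)²) = 35.054 nmi.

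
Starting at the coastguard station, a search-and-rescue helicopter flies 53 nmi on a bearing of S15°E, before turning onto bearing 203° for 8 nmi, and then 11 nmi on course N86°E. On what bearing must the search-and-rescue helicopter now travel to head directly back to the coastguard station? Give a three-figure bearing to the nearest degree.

Leg 1 (S15°E, 53 nmi): east 53 sin 165° = 13.72, north 53 cos 165° = -51.19
Leg 2 (203°, 8 nmi): east 8 sin 203° = -3.13, north 8 cos 203° = -7.36
Leg 3 (N86°E, 11 nmi): east 11 sin 86° = 10.97, north 11 cos 86° = 0.77
Net displacement: 21.56 east, -57.79 north. Direction back to start is (-21.56, 57.79): bearing = atan2(-21.56, 57.79) mod 360° = 339.54° ≈ 340°.

340°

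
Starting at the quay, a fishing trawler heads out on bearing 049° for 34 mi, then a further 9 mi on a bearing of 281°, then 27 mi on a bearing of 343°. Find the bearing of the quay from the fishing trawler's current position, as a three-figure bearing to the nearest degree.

Leg 1 (049°, 34 mi): east 34 sin 49° = 25.66, north 34 cos 49° = 22.31
Leg 2 (281°, 9 mi): east 9 sin 281° = -8.83, north 9 cos 281° = 1.72
Leg 3 (343°, 27 mi): east 27 sin 343° = -7.89, north 27 cos 343° = 25.82
Net displacement: 8.93 east, 49.84 north. Direction back to start is (-8.93, -49.84): bearing = atan2(-8.93, -49.84) mod 360° = 190.16° ≈ 190°.

190°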